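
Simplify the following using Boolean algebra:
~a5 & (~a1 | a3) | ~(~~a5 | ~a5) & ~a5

~a5 & (~a1 | a3) | ~(~~a5 | ~a5) & ~a5
= ~a5 & (~a1 | a3) | ~a5 & a5 & ~a5
= (~a1 | a3 | ~a5 & a5) & ~a5
= (~a1 | a3) & ~a5

(~a1 | a3) & ~a5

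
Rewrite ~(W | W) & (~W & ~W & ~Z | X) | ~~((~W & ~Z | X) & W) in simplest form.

~(W | W) & (~W & ~W & ~Z | X) | ~~((~W & ~Z | X) & W)
= ~(W | W) & (~W & ~W & ~Z | X) | (~W & ~Z | X) & W   (double negation)
= ~(W | W) & (~W & ~Z | X) | (~W & ~Z | X) & W   (idempotence)
= ~W & (~W & ~Z | X) | (~W & ~Z | X) & W   (idempotence)
= ~W & ~Z | X   (distribution)

~W & ~Z | X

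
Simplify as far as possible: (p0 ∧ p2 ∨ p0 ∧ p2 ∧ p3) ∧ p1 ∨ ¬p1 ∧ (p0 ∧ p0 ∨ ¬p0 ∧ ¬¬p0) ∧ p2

p0 ∧ p2

(p0 ∧ p2 ∨ p0 ∧ p2 ∧ p3) ∧ p1 ∨ ¬p1 ∧ (p0 ∧ p0 ∨ ¬p0 ∧ ¬¬p0) ∧ p2
= (p0 ∧ p2 ∨ p0 ∧ p2 ∧ p3) ∧ p1 ∨ ¬p1 ∧ (p0 ∧ p0 ∨ ¬p0 ∧ p0) ∧ p2   [double negation]
= (p0 ∧ p2 ∨ p0 ∧ p2 ∧ p3) ∧ p1 ∨ ¬p1 ∧ p0 ∧ (p0 ∨ ¬p0) ∧ p2   [distribution]
= (p0 ∧ p2 ∨ p0 ∧ p2 ∧ p3) ∧ p1 ∨ ¬p1 ∧ p0 ∧ p2   [complement / identity]
= p0 ∧ p2 ∧ p1 ∨ ¬p1 ∧ p0 ∧ p2   [absorption]
= p0 ∧ p2   [distribution]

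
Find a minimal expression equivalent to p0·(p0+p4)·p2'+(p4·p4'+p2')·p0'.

p2'

p0·(p0+p4)·p2'+(p4·p4'+p2')·p0'
= p0·p2'+(p4·p4'+p2')·p0'   [absorption]
= p0·p2'+p2'·p0'   [complement / identity]
= p2'   [distribution]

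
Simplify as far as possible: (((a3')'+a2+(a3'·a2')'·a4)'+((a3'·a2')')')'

a3+a2

(((a3')'+a2+(a3'·a2')'·a4)'+((a3'·a2')')')'
= ((a3')'+a2+(a3'·a2')'·a4)·(a3'·a2')'   (De Morgan)
= ((a3')'+a2+(a3+a2)·a4)·(a3'·a2')'   (De Morgan)
= (a3+a2+(a3+a2)·a4)·(a3'·a2')'   (double negation)
= (a3+a2)·(a3'·a2')'   (absorption)
= (a3+a2)·(a3+a2)   (De Morgan)
= a3+a2   (idempotence)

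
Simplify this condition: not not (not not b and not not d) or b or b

not not (not not b and not not d) or b or b
= not (not b or not d) or b or b   — De Morgan
= b and d or b or b   — De Morgan
= b or b   — absorption
= b   — idempotence

b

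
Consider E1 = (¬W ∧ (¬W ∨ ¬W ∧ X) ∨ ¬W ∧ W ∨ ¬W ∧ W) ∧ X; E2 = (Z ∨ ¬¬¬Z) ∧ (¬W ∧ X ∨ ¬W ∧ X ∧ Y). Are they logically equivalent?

E1: (¬W ∧ (¬W ∨ ¬W ∧ X) ∨ ¬W ∧ W ∨ ¬W ∧ W) ∧ X
    = (¬W ∧ (¬W ∨ ¬W ∧ X) ∨ ¬W ∧ W) ∧ X   — complement / identity
    = (¬W ∧ ¬W ∨ ¬W ∧ W) ∧ X   — absorption
    = ¬W ∧ X   — distribution
E2: (Z ∨ ¬¬¬Z) ∧ (¬W ∧ X ∨ ¬W ∧ X ∧ Y)
    = (Z ∨ ¬¬¬Z) ∧ ¬W ∧ X   — absorption
    = (Z ∨ ¬Z) ∧ ¬W ∧ X   — double negation
    = ¬W ∧ X   — complement / identity
Both reduce to ¬W ∧ X, so they are equivalent.

Yes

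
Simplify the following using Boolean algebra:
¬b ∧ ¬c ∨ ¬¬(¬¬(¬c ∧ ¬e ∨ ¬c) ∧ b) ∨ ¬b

¬c ∨ ¬b

¬b ∧ ¬c ∨ ¬¬(¬¬(¬c ∧ ¬e ∨ ¬c) ∧ b) ∨ ¬b
= ¬b ∧ ¬c ∨ ¬¬(¬c ∧ ¬e ∨ ¬c) ∧ b ∨ ¬b
= ¬b ∧ ¬c ∨ ¬¬¬c ∧ b ∨ ¬b
= ¬b ∧ ¬c ∨ ¬c ∧ b ∨ ¬b
= ¬c ∨ ¬b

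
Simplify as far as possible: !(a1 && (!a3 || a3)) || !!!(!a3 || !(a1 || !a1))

!a1 || a3

!(a1 && (!a3 || a3)) || !!!(!a3 || !(a1 || !a1))
= !(a1 && (!a3 || a3)) || !!(a3 && (a1 || !a1))   — De Morgan
= !(a1 && (!a3 || a3)) || !!a3   — complement / identity
= !a1 || !!a3   — complement / identity
= !a1 || a3   — double negation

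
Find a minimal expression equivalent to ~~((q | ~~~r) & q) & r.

q & r

~~((q | ~~~r) & q) & r
= ~~((q | ~r) & q) & r   — double negation
= ~~q & r   — absorption
= q & r   — double negation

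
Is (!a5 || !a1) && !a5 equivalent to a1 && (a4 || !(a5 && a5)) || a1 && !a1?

No

E1: (!a5 || !a1) && !a5
    = !a5
E2: a1 && (a4 || !(a5 && a5)) || a1 && !a1
    = a1 && (a4 || !(a5 && a5))
    = a1 && (a4 || !a5)
These differ: at a1=0, a4=1, a5=0, E1 = 1 but E2 = 0.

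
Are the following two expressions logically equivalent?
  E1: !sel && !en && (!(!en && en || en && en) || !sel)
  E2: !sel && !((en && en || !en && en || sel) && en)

E1: !sel && !en && (!(!en && en || en && en) || !sel)
    = !sel && !en && (!en || !sel)   — distribution
    = !sel && !en   — absorption
E2: !sel && !((en && en || !en && en || sel) && en)
    = !sel && !((en || sel) && en)   — distribution
    = !sel && !en   — absorption
Both reduce to !sel && !en, so they are equivalent.

Yes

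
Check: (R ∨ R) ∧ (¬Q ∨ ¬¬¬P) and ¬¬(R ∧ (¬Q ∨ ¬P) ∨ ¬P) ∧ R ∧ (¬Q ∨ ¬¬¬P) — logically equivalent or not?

E1: (R ∨ R) ∧ (¬Q ∨ ¬¬¬P)
    = R ∧ (¬Q ∨ ¬¬¬P)
    = R ∧ (¬Q ∨ ¬P)
E2: ¬¬(R ∧ (¬Q ∨ ¬P) ∨ ¬P) ∧ R ∧ (¬Q ∨ ¬¬¬P)
    = (R ∧ (¬Q ∨ ¬P) ∨ ¬P) ∧ R ∧ (¬Q ∨ ¬¬¬P)
    = (R ∧ (¬Q ∨ ¬P) ∨ ¬P) ∧ R ∧ (¬Q ∨ ¬P)
    = R ∧ (¬Q ∨ ¬P)
Both reduce to R ∧ (¬Q ∨ ¬P), so they are equivalent.

Yes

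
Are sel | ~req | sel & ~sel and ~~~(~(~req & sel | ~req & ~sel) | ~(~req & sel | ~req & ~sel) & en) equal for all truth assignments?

No

E1: sel | ~req | sel & ~sel
    = sel | ~req   — complement / identity
E2: ~~~(~(~req & sel | ~req & ~sel) | ~(~req & sel | ~req & ~sel) & en)
    = ~~~~(~req & sel | ~req & ~sel)   — absorption
    = ~~~~~req   — distribution
    = ~~~req   — double negation
    = ~req   — double negation
These differ: at en=1, req=1, sel=1, E1 = 1 but E2 = 0.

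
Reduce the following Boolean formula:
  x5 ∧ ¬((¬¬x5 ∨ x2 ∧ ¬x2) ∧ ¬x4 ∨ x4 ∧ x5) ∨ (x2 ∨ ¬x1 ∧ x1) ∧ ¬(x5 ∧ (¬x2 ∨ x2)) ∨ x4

x5 ∧ ¬((¬¬x5 ∨ x2 ∧ ¬x2) ∧ ¬x4 ∨ x4 ∧ x5) ∨ (x2 ∨ ¬x1 ∧ x1) ∧ ¬(x5 ∧ (¬x2 ∨ x2)) ∨ x4
= x5 ∧ ¬((¬¬x5 ∨ x2 ∧ ¬x2) ∧ ¬x4 ∨ x4 ∧ x5) ∨ (x2 ∨ ¬x1 ∧ x1) ∧ ¬x5 ∨ x4   (complement / identity)
= x5 ∧ ¬(¬¬x5 ∧ ¬x4 ∨ x4 ∧ x5) ∨ (x2 ∨ ¬x1 ∧ x1) ∧ ¬x5 ∨ x4   (complement / identity)
= x5 ∧ ¬(x5 ∧ ¬x4 ∨ x4 ∧ x5) ∨ (x2 ∨ ¬x1 ∧ x1) ∧ ¬x5 ∨ x4   (double negation)
= x5 ∧ ¬x5 ∨ (x2 ∨ ¬x1 ∧ x1) ∧ ¬x5 ∨ x4   (distribution)
= (x2 ∨ ¬x1 ∧ x1) ∧ ¬x5 ∨ x4   (complement / identity)
= x2 ∧ ¬x5 ∨ x4   (complement / identity)

x2 ∧ ¬x5 ∨ x4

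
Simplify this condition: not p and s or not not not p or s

not p and s or not not not p or s
= not p and s or not p or s   [double negation]
= not p or s   [absorption]

not p or s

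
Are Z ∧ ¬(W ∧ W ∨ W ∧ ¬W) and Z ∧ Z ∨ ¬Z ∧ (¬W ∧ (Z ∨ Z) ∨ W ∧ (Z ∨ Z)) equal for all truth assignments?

No

E1: Z ∧ ¬(W ∧ W ∨ W ∧ ¬W)
    = Z ∧ ¬W
E2: Z ∧ Z ∨ ¬Z ∧ (¬W ∧ (Z ∨ Z) ∨ W ∧ (Z ∨ Z))
    = Z ∧ Z ∨ ¬Z ∧ (Z ∨ Z)
    = Z ∧ Z ∨ ¬Z ∧ Z
    = Z
These differ: at W=1, Z=1, E1 = 0 but E2 = 1.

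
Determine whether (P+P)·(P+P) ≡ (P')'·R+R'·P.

E1: (P+P)·(P+P)
    = P+P   [idempotence]
    = P   [idempotence]
E2: (P')'·R+R'·P
    = P·R+R'·P   [double negation]
    = P   [distribution]
Both reduce to P, so they are equivalent.

Yes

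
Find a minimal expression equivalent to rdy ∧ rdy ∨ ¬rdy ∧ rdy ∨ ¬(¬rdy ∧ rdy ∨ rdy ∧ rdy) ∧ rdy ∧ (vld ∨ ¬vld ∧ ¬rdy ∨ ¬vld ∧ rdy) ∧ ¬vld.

rdy

rdy ∧ rdy ∨ ¬rdy ∧ rdy ∨ ¬(¬rdy ∧ rdy ∨ rdy ∧ rdy) ∧ rdy ∧ (vld ∨ ¬vld ∧ ¬rdy ∨ ¬vld ∧ rdy) ∧ ¬vld
= rdy ∧ rdy ∨ ¬rdy ∧ rdy ∨ ¬rdy ∧ rdy ∧ (vld ∨ ¬vld ∧ ¬rdy ∨ ¬vld ∧ rdy) ∧ ¬vld
= rdy ∧ rdy ∨ ¬rdy ∧ rdy ∨ ¬rdy ∧ rdy ∧ (vld ∨ ¬vld) ∧ ¬vld
= rdy ∧ rdy ∨ ¬rdy ∧ rdy ∨ ¬rdy ∧ rdy ∧ ¬vld
= rdy ∧ rdy ∨ ¬rdy ∧ rdy
= rdy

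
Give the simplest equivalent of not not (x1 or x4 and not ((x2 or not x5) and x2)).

x1 or x4 and not x2

not not (x1 or x4 and not ((x2 or not x5) and x2))
= not not (x1 or x4 and not x2)   — absorption
= x1 or x4 and not x2   — double negation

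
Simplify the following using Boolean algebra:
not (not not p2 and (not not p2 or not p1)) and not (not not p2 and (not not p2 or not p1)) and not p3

not (not not p2 and (not not p2 or not p1)) and not (not not p2 and (not not p2 or not p1)) and not p3
= not (not not p2 and (not not p2 or not p1)) and not p3   — idempotence
= not not not p2 and not p3   — absorption
= not p2 and not p3   — double negation

not p2 and not p3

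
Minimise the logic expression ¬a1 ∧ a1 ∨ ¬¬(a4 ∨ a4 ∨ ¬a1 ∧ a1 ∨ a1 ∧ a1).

¬a1 ∧ a1 ∨ ¬¬(a4 ∨ a4 ∨ ¬a1 ∧ a1 ∨ a1 ∧ a1)
= ¬a1 ∧ a1 ∨ ¬¬(a4 ∨ a4 ∨ a1)
= ¬¬(a4 ∨ a4 ∨ a1)
= a4 ∨ a4 ∨ a1
= a4 ∨ a1

a4 ∨ a1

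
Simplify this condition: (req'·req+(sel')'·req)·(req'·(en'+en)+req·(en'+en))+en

(req'·req+(sel')'·req)·(req'·(en'+en)+req·(en'+en))+en
= (req'·req+(sel')'·req)·(en'+en)+en   (distribution)
= (sel')'·req·(en'+en)+en   (complement / identity)
= sel·req·(en'+en)+en   (double negation)
= sel·req+en   (complement / identity)

sel·req+en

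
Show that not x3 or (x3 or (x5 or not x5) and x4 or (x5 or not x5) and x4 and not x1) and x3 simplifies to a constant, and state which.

not x3 or (x3 or (x5 or not x5) and x4 or (x5 or not x5) and x4 and not x1) and x3
= not x3 or (x3 or (x5 or not x5) and x4) and x3   [absorption]
= not x3 or (x3 or x4) and x3   [complement / identity]
= not x3 or x3   [absorption]
= True   [complement]

True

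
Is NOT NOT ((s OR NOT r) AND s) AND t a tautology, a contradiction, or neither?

NOT NOT ((s OR NOT r) AND s) AND t
= NOT NOT s AND t
= s AND t
This depends on s, t, so it is not a constant.

neither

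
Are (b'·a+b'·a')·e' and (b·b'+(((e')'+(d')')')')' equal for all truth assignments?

E1: (b'·a+b'·a')·e'
    = b'·e'   (distribution)
E2: (b·b'+(((e')'+(d')')')')'
    = ((((e')'+(d')')')')'   (complement / identity)
    = ((e'·d')')'   (De Morgan)
    = e'·d'   (double negation)
These differ: at a=0, b=0, d=1, e=0, E1 = 1 but E2 = 0.

No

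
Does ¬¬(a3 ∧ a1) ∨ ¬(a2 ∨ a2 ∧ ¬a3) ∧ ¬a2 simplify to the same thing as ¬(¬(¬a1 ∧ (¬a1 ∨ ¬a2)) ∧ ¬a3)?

E1: ¬¬(a3 ∧ a1) ∨ ¬(a2 ∨ a2 ∧ ¬a3) ∧ ¬a2
    = a3 ∧ a1 ∨ ¬(a2 ∨ a2 ∧ ¬a3) ∧ ¬a2   (double negation)
    = a3 ∧ a1 ∨ ¬a2 ∧ ¬a2   (absorption)
    = a3 ∧ a1 ∨ ¬a2   (idempotence)
E2: ¬(¬(¬a1 ∧ (¬a1 ∨ ¬a2)) ∧ ¬a3)
    = ¬(¬¬a1 ∧ ¬a3)   (absorption)
    = ¬a1 ∨ a3   (De Morgan)
These differ: at a1=0, a2=1, a3=0, E1 = 0 but E2 = 1.

No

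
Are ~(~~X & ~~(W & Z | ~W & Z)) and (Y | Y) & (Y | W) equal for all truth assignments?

E1: ~(~~X & ~~(W & Z | ~W & Z))
    = ~X | ~(W & Z | ~W & Z)   [De Morgan]
    = ~X | ~Z   [distribution]
E2: (Y | Y) & (Y | W)
    = Y & (Y | W)   [idempotence]
    = Y   [absorption]
These differ: at W=0, X=0, Y=0, Z=1, E1 = 1 but E2 = 0.

No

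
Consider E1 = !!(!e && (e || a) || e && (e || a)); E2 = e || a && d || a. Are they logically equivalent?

E1: !!(!e && (e || a) || e && (e || a))
    = !e && (e || a) || e && (e || a)   — double negation
    = e || a   — distribution
E2: e || a && d || a
    = e || a   — absorption
Both reduce to e || a, so they are equivalent.

Yes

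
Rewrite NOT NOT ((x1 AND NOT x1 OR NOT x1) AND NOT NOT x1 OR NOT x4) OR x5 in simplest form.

NOT x4 OR x5

NOT NOT ((x1 AND NOT x1 OR NOT x1) AND NOT NOT x1 OR NOT x4) OR x5
= NOT NOT (NOT x1 AND NOT NOT x1 OR NOT x4) OR x5   [complement / identity]
= NOT NOT (NOT x1 AND x1 OR NOT x4) OR x5   [double negation]
= NOT NOT NOT x4 OR x5   [complement / identity]
= NOT x4 OR x5   [double negation]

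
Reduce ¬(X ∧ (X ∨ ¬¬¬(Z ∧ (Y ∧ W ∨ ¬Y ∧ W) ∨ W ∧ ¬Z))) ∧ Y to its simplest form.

¬X ∧ Y

¬(X ∧ (X ∨ ¬¬¬(Z ∧ (Y ∧ W ∨ ¬Y ∧ W) ∨ W ∧ ¬Z))) ∧ Y
= ¬(X ∧ (X ∨ ¬(Z ∧ (Y ∧ W ∨ ¬Y ∧ W) ∨ W ∧ ¬Z))) ∧ Y   [double negation]
= ¬(X ∧ (X ∨ ¬(Z ∧ W ∨ W ∧ ¬Z))) ∧ Y   [distribution]
= ¬(X ∧ (X ∨ ¬W)) ∧ Y   [distribution]
= ¬X ∧ Y   [absorption]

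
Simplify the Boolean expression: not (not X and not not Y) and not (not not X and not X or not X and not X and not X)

X

not (not X and not not Y) and not (not not X and not X or not X and not X and not X)
= not (not X and not not Y) and not (X and not X or not X and not X and not X)   (double negation)
= not (not X and not not Y) and not (X and not X or not X and not X)   (idempotence)
= (X or not Y) and not (X and not X or not X and not X)   (De Morgan)
= (X or not Y) and not not X   (distribution)
= (X or not Y) and X   (double negation)
= X   (absorption)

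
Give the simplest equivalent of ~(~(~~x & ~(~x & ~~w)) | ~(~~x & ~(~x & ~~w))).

x

~(~(~~x & ~(~x & ~~w)) | ~(~~x & ~(~x & ~~w)))
= ~~(~~x & ~(~x & ~~w))   — idempotence
= ~~(~~x & (x | ~w))   — De Morgan
= ~~(x & (x | ~w))   — double negation
= ~~x   — absorption
= x   — double negation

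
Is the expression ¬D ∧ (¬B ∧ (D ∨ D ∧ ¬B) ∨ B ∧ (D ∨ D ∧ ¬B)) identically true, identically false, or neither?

identically false

¬D ∧ (¬B ∧ (D ∨ D ∧ ¬B) ∨ B ∧ (D ∨ D ∧ ¬B))
= ¬D ∧ (D ∨ D ∧ ¬B)   [distribution]
= ¬D ∧ D   [absorption]
= False   [complement]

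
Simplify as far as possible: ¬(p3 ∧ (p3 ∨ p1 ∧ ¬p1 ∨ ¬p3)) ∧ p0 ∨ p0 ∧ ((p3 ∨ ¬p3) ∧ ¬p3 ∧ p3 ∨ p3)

p0

¬(p3 ∧ (p3 ∨ p1 ∧ ¬p1 ∨ ¬p3)) ∧ p0 ∨ p0 ∧ ((p3 ∨ ¬p3) ∧ ¬p3 ∧ p3 ∨ p3)
= ¬(p3 ∧ (p3 ∨ p1 ∧ ¬p1 ∨ ¬p3)) ∧ p0 ∨ p0 ∧ (¬p3 ∧ p3 ∨ p3)   — complement / identity
= ¬(p3 ∧ (p3 ∨ ¬p3)) ∧ p0 ∨ p0 ∧ (¬p3 ∧ p3 ∨ p3)   — complement / identity
= ¬p3 ∧ p0 ∨ p0 ∧ (¬p3 ∧ p3 ∨ p3)   — complement / identity
= ¬p3 ∧ p0 ∨ p0 ∧ p3   — complement / identity
= p0   — distribution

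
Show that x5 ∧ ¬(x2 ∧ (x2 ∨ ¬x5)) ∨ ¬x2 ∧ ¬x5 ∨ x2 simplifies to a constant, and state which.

x5 ∧ ¬(x2 ∧ (x2 ∨ ¬x5)) ∨ ¬x2 ∧ ¬x5 ∨ x2
= x5 ∧ ¬x2 ∨ ¬x2 ∧ ¬x5 ∨ x2   [absorption]
= ¬x2 ∨ x2   [distribution]
= True   [complement]

True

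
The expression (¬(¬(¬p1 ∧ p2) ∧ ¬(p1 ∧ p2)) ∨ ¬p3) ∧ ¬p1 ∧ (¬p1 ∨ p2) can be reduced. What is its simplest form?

(¬(¬(¬p1 ∧ p2) ∧ ¬(p1 ∧ p2)) ∨ ¬p3) ∧ ¬p1 ∧ (¬p1 ∨ p2)
= (¬(¬(¬p1 ∧ p2) ∧ ¬(p1 ∧ p2)) ∨ ¬p3) ∧ ¬p1   [absorption]
= (¬p1 ∧ p2 ∨ p1 ∧ p2 ∨ ¬p3) ∧ ¬p1   [De Morgan]
= (p2 ∨ ¬p3) ∧ ¬p1   [distribution]

(p2 ∨ ¬p3) ∧ ¬p1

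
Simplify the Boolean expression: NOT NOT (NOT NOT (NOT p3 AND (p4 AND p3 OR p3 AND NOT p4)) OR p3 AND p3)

NOT NOT (NOT NOT (NOT p3 AND (p4 AND p3 OR p3 AND NOT p4)) OR p3 AND p3)
= NOT NOT (NOT NOT (NOT p3 AND p3) OR p3 AND p3)   (distribution)
= NOT NOT (NOT p3 AND p3) OR p3 AND p3   (double negation)
= NOT p3 AND p3 OR p3 AND p3   (double negation)
= p3   (distribution)

p3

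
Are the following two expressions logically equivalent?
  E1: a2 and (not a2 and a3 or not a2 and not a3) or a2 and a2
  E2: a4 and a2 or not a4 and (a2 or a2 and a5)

E1: a2 and (not a2 and a3 or not a2 and not a3) or a2 and a2
    = a2 and not a2 or a2 and a2   (distribution)
    = a2   (distribution)
E2: a4 and a2 or not a4 and (a2 or a2 and a5)
    = a4 and a2 or not a4 and a2   (absorption)
    = a2   (distribution)
Both reduce to a2, so they are equivalent.

Yes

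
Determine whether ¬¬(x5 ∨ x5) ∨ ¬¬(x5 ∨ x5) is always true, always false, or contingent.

contingent

¬¬(x5 ∨ x5) ∨ ¬¬(x5 ∨ x5)
= ¬¬(x5 ∨ x5)
= ¬¬x5
= x5
This depends on x5, so it is not a constant.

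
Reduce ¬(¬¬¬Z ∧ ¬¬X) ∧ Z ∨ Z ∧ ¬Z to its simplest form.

Z

¬(¬¬¬Z ∧ ¬¬X) ∧ Z ∨ Z ∧ ¬Z
= (¬¬Z ∨ ¬X) ∧ Z ∨ Z ∧ ¬Z   (De Morgan)
= (¬¬Z ∨ ¬X) ∧ Z   (complement / identity)
= (Z ∨ ¬X) ∧ Z   (double negation)
= Z   (absorption)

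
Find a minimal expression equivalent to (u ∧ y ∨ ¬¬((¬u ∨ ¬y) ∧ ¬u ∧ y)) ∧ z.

(u ∧ y ∨ ¬¬((¬u ∨ ¬y) ∧ ¬u ∧ y)) ∧ z
= (u ∧ y ∨ ¬¬(¬u ∧ y)) ∧ z   [absorption]
= (u ∧ y ∨ ¬u ∧ y) ∧ z   [double negation]
= y ∧ z   [distribution]

y ∧ z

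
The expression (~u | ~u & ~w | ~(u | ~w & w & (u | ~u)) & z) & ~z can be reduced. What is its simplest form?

~u & ~z

(~u | ~u & ~w | ~(u | ~w & w & (u | ~u)) & z) & ~z
= (~u | ~(u | ~w & w & (u | ~u)) & z) & ~z   (absorption)
= (~u | ~(u | ~w & w) & z) & ~z   (complement / identity)
= (~u | ~u & z) & ~z   (complement / identity)
= ~u & ~z   (absorption)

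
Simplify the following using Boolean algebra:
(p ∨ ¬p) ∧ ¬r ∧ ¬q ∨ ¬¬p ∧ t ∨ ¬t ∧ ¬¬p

(p ∨ ¬p) ∧ ¬r ∧ ¬q ∨ ¬¬p ∧ t ∨ ¬t ∧ ¬¬p
= (p ∨ ¬p) ∧ ¬r ∧ ¬q ∨ ¬¬p
= (p ∨ ¬p) ∧ ¬r ∧ ¬q ∨ p
= ¬r ∧ ¬q ∨ p

¬r ∧ ¬q ∨ p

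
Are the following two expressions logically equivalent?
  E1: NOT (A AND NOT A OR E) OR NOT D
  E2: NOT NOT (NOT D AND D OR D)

No

E1: NOT (A AND NOT A OR E) OR NOT D
    = NOT E OR NOT D   (complement / identity)
E2: NOT NOT (NOT D AND D OR D)
    = NOT NOT D   (complement / identity)
    = D   (double negation)
These differ: at A=0, D=0, E=1, E1 = 1 but E2 = 0.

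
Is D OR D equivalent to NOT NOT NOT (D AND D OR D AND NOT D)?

No

E1: D OR D
    = D   [idempotence]
E2: NOT NOT NOT (D AND D OR D AND NOT D)
    = NOT NOT NOT D   [distribution]
    = NOT D   [double negation]
These differ: at D=0, E1 = 0 but E2 = 1.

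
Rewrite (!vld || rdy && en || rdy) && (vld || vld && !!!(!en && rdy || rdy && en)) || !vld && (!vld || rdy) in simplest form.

!vld || rdy

(!vld || rdy && en || rdy) && (vld || vld && !!!(!en && rdy || rdy && en)) || !vld && (!vld || rdy)
= (!vld || rdy) && (vld || vld && !!!(!en && rdy || rdy && en)) || !vld && (!vld || rdy)   (absorption)
= (!vld || rdy) && (vld || vld && !!!rdy) || !vld && (!vld || rdy)   (distribution)
= (!vld || rdy) && (vld || vld && !rdy) || !vld && (!vld || rdy)   (double negation)
= (!vld || rdy) && vld || !vld && (!vld || rdy)   (absorption)
= !vld || rdy   (distribution)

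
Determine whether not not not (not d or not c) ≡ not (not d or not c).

E1: not not not (not d or not c)
    = not (not d or not c)   — double negation
    = d and c   — De Morgan
E2: not (not d or not c)
    = d and c   — De Morgan
Both reduce to d and c, so they are equivalent.

Yes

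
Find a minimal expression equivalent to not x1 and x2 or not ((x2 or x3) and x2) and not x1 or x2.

not x1 or x2

not x1 and x2 or not ((x2 or x3) and x2) and not x1 or x2
= not x1 and x2 or not x2 and not x1 or x2   (absorption)
= not x1 or x2   (distribution)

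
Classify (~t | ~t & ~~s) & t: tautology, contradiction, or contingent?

(~t | ~t & ~~s) & t
= (~t | ~t & s) & t
= ~t & t
= 0

contradiction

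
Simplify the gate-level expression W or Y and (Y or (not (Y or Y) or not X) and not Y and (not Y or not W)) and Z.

W or Y and (Y or (not (Y or Y) or not X) and not Y and (not Y or not W)) and Z
= W or Y and (Y or (not (Y or Y) or not X) and not Y) and Z   (absorption)
= W or Y and (Y or (not Y or not X) and not Y) and Z   (idempotence)
= W or Y and (Y or not Y) and Z   (absorption)
= W or Y and Z   (complement / identity)

W or Y and Z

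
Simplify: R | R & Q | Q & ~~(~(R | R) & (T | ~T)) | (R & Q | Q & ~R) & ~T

R | R & Q | Q & ~~(~(R | R) & (T | ~T)) | (R & Q | Q & ~R) & ~T
= R | R & Q | Q & ~(R | R) & (T | ~T) | (R & Q | Q & ~R) & ~T
= R | R & Q | Q & ~(R | R) | (R & Q | Q & ~R) & ~T
= R | R & Q | Q & ~R | (R & Q | Q & ~R) & ~T
= R | R & Q | Q & ~R
= R | Q

R | Q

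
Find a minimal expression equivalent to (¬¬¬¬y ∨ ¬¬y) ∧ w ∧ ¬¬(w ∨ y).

y ∧ w

(¬¬¬¬y ∨ ¬¬y) ∧ w ∧ ¬¬(w ∨ y)
= (¬¬y ∨ ¬¬y) ∧ w ∧ ¬¬(w ∨ y)
= ¬¬y ∧ w ∧ ¬¬(w ∨ y)
= ¬¬y ∧ w ∧ (w ∨ y)
= ¬¬y ∧ w
= y ∧ w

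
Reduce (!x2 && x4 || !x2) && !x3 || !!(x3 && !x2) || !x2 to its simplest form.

!x2

(!x2 && x4 || !x2) && !x3 || !!(x3 && !x2) || !x2
= (!x2 && x4 || !x2) && !x3 || x3 && !x2 || !x2   [double negation]
= !x2 && !x3 || x3 && !x2 || !x2   [absorption]
= !x2 || !x2   [distribution]
= !x2   [idempotence]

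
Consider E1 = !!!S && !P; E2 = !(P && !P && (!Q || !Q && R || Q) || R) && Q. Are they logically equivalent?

E1: !!!S && !P
    = !S && !P   — double negation
E2: !(P && !P && (!Q || !Q && R || Q) || R) && Q
    = !(P && !P && (!Q || Q) || R) && Q   — absorption
    = !(P && !P || R) && Q   — complement / identity
    = !R && Q   — complement / identity
These differ: at P=0, Q=1, R=1, S=0, E1 = 1 but E2 = 0.

No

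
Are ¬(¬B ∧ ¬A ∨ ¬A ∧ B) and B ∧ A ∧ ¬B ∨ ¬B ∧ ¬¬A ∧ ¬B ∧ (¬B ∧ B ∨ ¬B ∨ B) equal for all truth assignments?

E1: ¬(¬B ∧ ¬A ∨ ¬A ∧ B)
    = ¬¬A   — distribution
    = A   — double negation
E2: B ∧ A ∧ ¬B ∨ ¬B ∧ ¬¬A ∧ ¬B ∧ (¬B ∧ B ∨ ¬B ∨ B)
    = B ∧ A ∧ ¬B ∨ ¬B ∧ ¬¬A ∧ ¬B ∧ (¬B ∨ B)   — complement / identity
    = B ∧ A ∧ ¬B ∨ ¬B ∧ A ∧ ¬B ∧ (¬B ∨ B)   — double negation
    = B ∧ A ∧ ¬B ∨ ¬B ∧ A ∧ ¬B   — complement / identity
    = A ∧ ¬B   — distribution
These differ: at A=1, B=1, E1 = 1 but E2 = 0.

No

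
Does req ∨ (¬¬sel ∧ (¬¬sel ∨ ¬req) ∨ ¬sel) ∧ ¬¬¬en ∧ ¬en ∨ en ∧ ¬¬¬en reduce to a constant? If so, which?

no

req ∨ (¬¬sel ∧ (¬¬sel ∨ ¬req) ∨ ¬sel) ∧ ¬¬¬en ∧ ¬en ∨ en ∧ ¬¬¬en
= req ∨ (¬¬sel ∨ ¬sel) ∧ ¬¬¬en ∧ ¬en ∨ en ∧ ¬¬¬en   [absorption]
= req ∨ (sel ∨ ¬sel) ∧ ¬¬¬en ∧ ¬en ∨ en ∧ ¬¬¬en   [double negation]
= req ∨ ¬¬¬en ∧ ¬en ∨ en ∧ ¬¬¬en   [complement / identity]
= req ∨ ¬¬¬en   [distribution]
= req ∨ ¬en   [double negation]
This depends on en, req, so it is not a constant.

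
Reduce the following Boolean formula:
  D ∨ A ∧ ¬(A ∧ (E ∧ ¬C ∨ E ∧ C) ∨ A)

D

D ∨ A ∧ ¬(A ∧ (E ∧ ¬C ∨ E ∧ C) ∨ A)
= D ∨ A ∧ ¬(A ∧ E ∨ A)   [distribution]
= D ∨ A ∧ ¬A   [absorption]
= D   [complement / identity]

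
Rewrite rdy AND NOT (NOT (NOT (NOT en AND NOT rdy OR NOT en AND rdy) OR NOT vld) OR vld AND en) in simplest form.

rdy AND NOT vld

rdy AND NOT (NOT (NOT (NOT en AND NOT rdy OR NOT en AND rdy) OR NOT vld) OR vld AND en)
= rdy AND NOT ((NOT en AND NOT rdy OR NOT en AND rdy) AND vld OR vld AND en)
= rdy AND NOT (NOT en AND vld OR vld AND en)
= rdy AND NOT vld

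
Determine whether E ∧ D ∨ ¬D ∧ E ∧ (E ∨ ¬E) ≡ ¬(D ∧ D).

No

E1: E ∧ D ∨ ¬D ∧ E ∧ (E ∨ ¬E)
    = E ∧ D ∨ ¬D ∧ E
    = E
E2: ¬(D ∧ D)
    = ¬D
These differ: at D=0, E=0, E1 = 0 but E2 = 1.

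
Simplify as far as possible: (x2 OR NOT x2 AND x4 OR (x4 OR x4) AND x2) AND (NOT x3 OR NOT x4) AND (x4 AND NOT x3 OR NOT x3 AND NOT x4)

(x2 OR NOT x2 AND x4 OR (x4 OR x4) AND x2) AND (NOT x3 OR NOT x4) AND (x4 AND NOT x3 OR NOT x3 AND NOT x4)
= (x2 OR NOT x2 AND x4 OR x4 AND x2) AND (NOT x3 OR NOT x4) AND (x4 AND NOT x3 OR NOT x3 AND NOT x4)   [idempotence]
= (x2 OR NOT x2 AND x4 OR x4 AND x2) AND (NOT x3 OR NOT x4) AND NOT x3   [distribution]
= (x2 OR x4) AND (NOT x3 OR NOT x4) AND NOT x3   [distribution]
= (x2 OR x4) AND NOT x3   [absorption]

(x2 OR x4) AND NOT x3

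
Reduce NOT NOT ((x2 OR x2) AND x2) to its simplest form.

x2

NOT NOT ((x2 OR x2) AND x2)
= NOT NOT (x2 AND x2)
= NOT NOT x2
= x2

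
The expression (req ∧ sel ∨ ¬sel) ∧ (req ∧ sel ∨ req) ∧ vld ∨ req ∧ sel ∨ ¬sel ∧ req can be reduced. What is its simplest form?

(req ∧ sel ∨ ¬sel) ∧ (req ∧ sel ∨ req) ∧ vld ∨ req ∧ sel ∨ ¬sel ∧ req
= (req ∧ sel ∨ ¬sel ∧ req) ∧ vld ∨ req ∧ sel ∨ ¬sel ∧ req   — distribution
= req ∧ sel ∨ ¬sel ∧ req   — absorption
= req   — distribution

req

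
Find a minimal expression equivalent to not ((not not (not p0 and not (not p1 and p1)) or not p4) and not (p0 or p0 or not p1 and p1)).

not ((not not (not p0 and not (not p1 and p1)) or not p4) and not (p0 or p0 or not p1 and p1))
= not ((not not (not p0 and not (not p1 and p1)) or not p4) and not (p0 or not p1 and p1))   [idempotence]
= not ((not (p0 or not p1 and p1) or not p4) and not (p0 or not p1 and p1))   [De Morgan]
= not not (p0 or not p1 and p1)   [absorption]
= not not p0   [complement / identity]
= p0   [double negation]

p0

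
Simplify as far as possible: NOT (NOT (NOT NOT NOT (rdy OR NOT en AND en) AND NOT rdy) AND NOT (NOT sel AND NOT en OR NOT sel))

NOT rdy OR NOT sel

NOT (NOT (NOT NOT NOT (rdy OR NOT en AND en) AND NOT rdy) AND NOT (NOT sel AND NOT en OR NOT sel))
= NOT (NOT (NOT NOT NOT rdy AND NOT rdy) AND NOT (NOT sel AND NOT en OR NOT sel))
= NOT (NOT (NOT rdy AND NOT rdy) AND NOT (NOT sel AND NOT en OR NOT sel))
= NOT rdy AND NOT rdy OR NOT sel AND NOT en OR NOT sel
= NOT rdy OR NOT sel AND NOT en OR NOT sel
= NOT rdy OR NOT sel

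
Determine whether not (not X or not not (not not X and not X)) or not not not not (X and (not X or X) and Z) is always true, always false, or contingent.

not (not X or not not (not not X and not X)) or not not not not (X and (not X or X) and Z)
= X and not (not not X and not X) or not not not not (X and (not X or X) and Z)   — De Morgan
= X and not (not not X and not X) or not not (X and (not X or X) and Z)   — double negation
= X and (not X or X) or not not (X and (not X or X) and Z)   — De Morgan
= X and (not X or X) or X and (not X or X) and Z   — double negation
= X and (not X or X)   — absorption
= X   — complement / identity
This depends on X, so it is not a constant.

contingent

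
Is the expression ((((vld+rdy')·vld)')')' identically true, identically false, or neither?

neither

((((vld+rdy')·vld)')')'
= ((vld')')'   — absorption
= vld'   — double negation
This depends on vld, so it is not a constant.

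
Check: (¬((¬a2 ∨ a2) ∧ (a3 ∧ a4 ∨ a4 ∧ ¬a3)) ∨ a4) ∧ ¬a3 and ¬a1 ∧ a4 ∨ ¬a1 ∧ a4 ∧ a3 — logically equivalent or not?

No

E1: (¬((¬a2 ∨ a2) ∧ (a3 ∧ a4 ∨ a4 ∧ ¬a3)) ∨ a4) ∧ ¬a3
    = (¬(a3 ∧ a4 ∨ a4 ∧ ¬a3) ∨ a4) ∧ ¬a3   — complement / identity
    = (¬a4 ∨ a4) ∧ ¬a3   — distribution
    = ¬a3   — complement / identity
E2: ¬a1 ∧ a4 ∨ ¬a1 ∧ a4 ∧ a3
    = (a4 ∨ a4 ∧ a3) ∧ ¬a1   — distribution
    = a4 ∧ ¬a1   — absorption
These differ: at a1=0, a2=0, a3=0, a4=0, E1 = 1 but E2 = 0.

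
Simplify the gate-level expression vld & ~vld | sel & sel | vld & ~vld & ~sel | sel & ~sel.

vld & ~vld | sel & sel | vld & ~vld & ~sel | sel & ~sel
= vld & ~vld | sel & sel | ~sel & (vld & ~vld | sel)   (distribution)
= vld & ~vld | sel & sel | ~sel & sel   (complement / identity)
= vld & ~vld | sel   (distribution)
= sel   (complement / identity)

sel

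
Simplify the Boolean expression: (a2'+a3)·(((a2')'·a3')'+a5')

a2'+a3

(a2'+a3)·(((a2')'·a3')'+a5')
= (a2'+a3)·(a2'+a3+a5')   (De Morgan)
= a2'+a3   (absorption)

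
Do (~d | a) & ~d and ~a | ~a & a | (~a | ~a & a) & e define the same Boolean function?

E1: (~d | a) & ~d
    = ~d   — absorption
E2: ~a | ~a & a | (~a | ~a & a) & e
    = ~a | ~a & a   — absorption
    = ~a   — complement / identity
These differ: at a=0, d=1, e=0, E1 = 0 but E2 = 1.

No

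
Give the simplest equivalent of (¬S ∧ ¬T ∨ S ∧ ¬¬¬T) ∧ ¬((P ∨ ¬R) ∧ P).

¬T ∧ ¬P

(¬S ∧ ¬T ∨ S ∧ ¬¬¬T) ∧ ¬((P ∨ ¬R) ∧ P)
= (¬S ∧ ¬T ∨ S ∧ ¬T) ∧ ¬((P ∨ ¬R) ∧ P)   — double negation
= ¬T ∧ ¬((P ∨ ¬R) ∧ P)   — distribution
= ¬T ∧ ¬P   — absorption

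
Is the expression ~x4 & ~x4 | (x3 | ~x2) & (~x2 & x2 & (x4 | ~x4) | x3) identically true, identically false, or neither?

~x4 & ~x4 | (x3 | ~x2) & (~x2 & x2 & (x4 | ~x4) | x3)
= ~x4 & ~x4 | (x3 | ~x2) & (~x2 & x2 | x3)   — complement / identity
= ~x4 & ~x4 | (x3 | ~x2) & x3   — complement / identity
= ~x4 | (x3 | ~x2) & x3   — idempotence
= ~x4 | x3   — absorption
This depends on x3, x4, so it is not a constant.

neither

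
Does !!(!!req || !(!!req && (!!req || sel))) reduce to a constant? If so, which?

yes, True

!!(!!req || !(!!req && (!!req || sel)))
= !(!req && !!req && (!!req || sel))   — De Morgan
= !(!req && !!req)   — absorption
= req || !req   — De Morgan
= true   — complement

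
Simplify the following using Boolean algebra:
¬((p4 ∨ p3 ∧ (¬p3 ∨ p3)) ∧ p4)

¬p4

¬((p4 ∨ p3 ∧ (¬p3 ∨ p3)) ∧ p4)
= ¬((p4 ∨ p3) ∧ p4)   (complement / identity)
= ¬p4   (absorption)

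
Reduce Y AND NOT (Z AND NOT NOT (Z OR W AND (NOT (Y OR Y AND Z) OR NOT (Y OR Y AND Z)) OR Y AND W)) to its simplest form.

Y AND NOT (Z AND NOT NOT (Z OR W AND (NOT (Y OR Y AND Z) OR NOT (Y OR Y AND Z)) OR Y AND W))
= Y AND NOT (Z AND NOT NOT (Z OR W AND NOT (Y OR Y AND Z) OR Y AND W))   [idempotence]
= Y AND NOT (Z AND NOT NOT (Z OR W AND NOT Y OR Y AND W))   [absorption]
= Y AND NOT (Z AND NOT NOT (Z OR W))   [distribution]
= Y AND NOT (Z AND (Z OR W))   [double negation]
= Y AND NOT Z   [absorption]

Y AND NOT Z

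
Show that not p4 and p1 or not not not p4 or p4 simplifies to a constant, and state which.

True

not p4 and p1 or not not not p4 or p4
= not p4 and p1 or not p4 or p4   (double negation)
= not p4 or p4   (absorption)
= True   (complement)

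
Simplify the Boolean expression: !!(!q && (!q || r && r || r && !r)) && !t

!q && !t

!!(!q && (!q || r && r || r && !r)) && !t
= !!(!q && (!q || r)) && !t
= !!!q && !t
= !q && !t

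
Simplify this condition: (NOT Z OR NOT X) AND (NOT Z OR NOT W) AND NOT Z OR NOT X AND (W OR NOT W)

NOT Z OR NOT X

(NOT Z OR NOT X) AND (NOT Z OR NOT W) AND NOT Z OR NOT X AND (W OR NOT W)
= (NOT Z OR NOT X) AND NOT Z OR NOT X AND (W OR NOT W)   — absorption
= NOT Z OR NOT X AND (W OR NOT W)   — absorption
= NOT Z OR NOT X   — complement / identity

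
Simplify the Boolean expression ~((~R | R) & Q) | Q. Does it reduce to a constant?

~((~R | R) & Q) | Q
= ~Q | Q   [complement / identity]
= 1   [complement]

1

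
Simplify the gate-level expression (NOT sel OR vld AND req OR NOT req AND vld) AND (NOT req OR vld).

(NOT sel OR vld AND req OR NOT req AND vld) AND (NOT req OR vld)
= (NOT sel OR vld) AND (NOT req OR vld)   (distribution)
= vld OR NOT sel AND NOT req   (distribution)

vld OR NOT sel AND NOT req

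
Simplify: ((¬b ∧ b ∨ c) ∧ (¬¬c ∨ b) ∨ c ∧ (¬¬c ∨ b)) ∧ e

c ∧ e

((¬b ∧ b ∨ c) ∧ (¬¬c ∨ b) ∨ c ∧ (¬¬c ∨ b)) ∧ e
= (c ∧ (¬¬c ∨ b) ∨ c ∧ (¬¬c ∨ b)) ∧ e   [complement / identity]
= c ∧ (¬¬c ∨ b) ∧ e   [idempotence]
= c ∧ (c ∨ b) ∧ e   [double negation]
= c ∧ e   [absorption]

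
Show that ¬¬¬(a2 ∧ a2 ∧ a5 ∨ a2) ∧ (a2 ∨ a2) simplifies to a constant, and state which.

¬¬¬(a2 ∧ a2 ∧ a5 ∨ a2) ∧ (a2 ∨ a2)
= ¬¬¬(a2 ∧ a5 ∨ a2) ∧ (a2 ∨ a2)   — idempotence
= ¬¬¬(a2 ∧ a5 ∨ a2) ∧ a2   — idempotence
= ¬(a2 ∧ a5 ∨ a2) ∧ a2   — double negation
= ¬a2 ∧ a2   — absorption
= False   — complement

False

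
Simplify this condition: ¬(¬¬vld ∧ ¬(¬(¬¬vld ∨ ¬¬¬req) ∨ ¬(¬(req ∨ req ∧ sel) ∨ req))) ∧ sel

¬(¬¬vld ∧ ¬(¬(¬¬vld ∨ ¬¬¬req) ∨ ¬(¬(req ∨ req ∧ sel) ∨ req))) ∧ sel
= ¬(¬¬vld ∧ ¬(¬(¬¬vld ∨ ¬¬¬req) ∨ ¬(¬req ∨ req))) ∧ sel
= ¬(¬¬vld ∧ (¬¬vld ∨ ¬¬¬req) ∧ (¬req ∨ req)) ∧ sel
= ¬(¬¬vld ∧ (¬¬vld ∨ ¬req) ∧ (¬req ∨ req)) ∧ sel
= ¬(¬¬vld ∧ (¬¬vld ∨ ¬req)) ∧ sel
= ¬¬¬vld ∧ sel
= ¬vld ∧ sel

¬vld ∧ sel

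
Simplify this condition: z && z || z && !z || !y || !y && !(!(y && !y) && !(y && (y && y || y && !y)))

z && z || z && !z || !y || !y && !(!(y && !y) && !(y && (y && y || y && !y)))
= z && z || z && !z || !y || !y && !(!(y && !y) && !(y && y))   [distribution]
= z && z || z && !z || !y || !y && (y && !y || y && y)   [De Morgan]
= z && z || z && !z || !y || !y && y   [distribution]
= z || !y || !y && y   [distribution]
= z || !y   [complement / identity]

z || !y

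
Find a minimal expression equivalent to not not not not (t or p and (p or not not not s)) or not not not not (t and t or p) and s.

t or p

not not not not (t or p and (p or not not not s)) or not not not not (t and t or p) and s
= not not not not (t or p and (p or not not not s)) or not not not not (t or p) and s   — idempotence
= not not not not (t or p and (p or not s)) or not not not not (t or p) and s   — double negation
= not not not not (t or p) or not not not not (t or p) and s   — absorption
= not not not not (t or p)   — absorption
= not not (t or p)   — double negation
= t or p   — double negation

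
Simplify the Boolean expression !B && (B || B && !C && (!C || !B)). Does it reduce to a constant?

!B && (B || B && !C && (!C || !B))
= !B && (B || B && !C)   — absorption
= !B && B   — absorption
= false   — complement

false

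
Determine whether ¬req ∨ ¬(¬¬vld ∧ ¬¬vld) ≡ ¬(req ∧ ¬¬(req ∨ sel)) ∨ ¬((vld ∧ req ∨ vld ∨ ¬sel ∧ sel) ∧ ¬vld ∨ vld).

Yes

E1: ¬req ∨ ¬(¬¬vld ∧ ¬¬vld)
    = ¬req ∨ ¬¬¬vld
    = ¬req ∨ ¬vld
E2: ¬(req ∧ ¬¬(req ∨ sel)) ∨ ¬((vld ∧ req ∨ vld ∨ ¬sel ∧ sel) ∧ ¬vld ∨ vld)
    = ¬(req ∧ ¬¬(req ∨ sel)) ∨ ¬((vld ∨ ¬sel ∧ sel) ∧ ¬vld ∨ vld)
    = ¬(req ∧ (req ∨ sel)) ∨ ¬((vld ∨ ¬sel ∧ sel) ∧ ¬vld ∨ vld)
    = ¬(req ∧ (req ∨ sel)) ∨ ¬(vld ∧ ¬vld ∨ vld)
    = ¬(req ∧ (req ∨ sel)) ∨ ¬vld
    = ¬req ∨ ¬vld
Both reduce to ¬req ∨ ¬vld, so they are equivalent.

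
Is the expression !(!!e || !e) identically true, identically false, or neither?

!(!!e || !e)
= !e && e   (De Morgan)
= false   (complement)

identically false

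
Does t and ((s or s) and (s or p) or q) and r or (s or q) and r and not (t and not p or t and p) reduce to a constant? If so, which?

t and ((s or s) and (s or p) or q) and r or (s or q) and r and not (t and not p or t and p)
= t and ((s or s) and (s or p) or q) and r or (s or q) and r and not t
= t and (s and p or s or q) and r or (s or q) and r and not t
= t and (s or q) and r or (s or q) and r and not t
= (s or q) and r
This depends on q, r, s, so it is not a constant.

no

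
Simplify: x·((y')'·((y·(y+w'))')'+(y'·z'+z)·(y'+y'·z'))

x

x·((y')'·((y·(y+w'))')'+(y'·z'+z)·(y'+y'·z'))
= x·((y')'·((y·(y+w'))')'+z·y'+y'·z')   [distribution]
= x·((y')'·(y')'+z·y'+y'·z')   [absorption]
= x·((y')'+z·y'+y'·z')   [idempotence]
= x·((y')'+y')   [distribution]
= x·(y+y')   [double negation]
= x   [complement / identity]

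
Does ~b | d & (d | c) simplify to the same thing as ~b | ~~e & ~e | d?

Yes

E1: ~b | d & (d | c)
    = ~b | d   [absorption]
E2: ~b | ~~e & ~e | d
    = ~b | e & ~e | d   [double negation]
    = ~b | d   [complement / identity]
Both reduce to ~b | d, so they are equivalent.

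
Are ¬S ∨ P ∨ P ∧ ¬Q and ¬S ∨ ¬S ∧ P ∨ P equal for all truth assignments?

Yes

E1: ¬S ∨ P ∨ P ∧ ¬Q
    = ¬S ∨ P   [absorption]
E2: ¬S ∨ ¬S ∧ P ∨ P
    = ¬S ∨ P   [absorption]
Both reduce to ¬S ∨ P, so they are equivalent.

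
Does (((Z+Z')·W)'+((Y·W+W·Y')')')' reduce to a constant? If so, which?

(((Z+Z')·W)'+((Y·W+W·Y')')')'
= (W'+((Y·W+W·Y')')')'   (complement / identity)
= (W'+(W')')'   (distribution)
= W·W'   (De Morgan)
= 0   (complement)

yes, False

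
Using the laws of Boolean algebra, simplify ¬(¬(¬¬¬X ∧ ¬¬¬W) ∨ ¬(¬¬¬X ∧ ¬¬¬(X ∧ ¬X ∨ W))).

¬X ∧ ¬W

¬(¬(¬¬¬X ∧ ¬¬¬W) ∨ ¬(¬¬¬X ∧ ¬¬¬(X ∧ ¬X ∨ W)))
= ¬¬¬X ∧ ¬¬¬W ∧ ¬¬¬X ∧ ¬¬¬(X ∧ ¬X ∨ W)
= ¬¬¬X ∧ ¬¬¬W ∧ ¬¬¬X ∧ ¬¬¬W
= ¬¬¬X ∧ ¬¬¬W
= ¬¬¬X ∧ ¬W
= ¬X ∧ ¬W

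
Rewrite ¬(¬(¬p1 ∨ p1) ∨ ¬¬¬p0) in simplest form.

p0

¬(¬(¬p1 ∨ p1) ∨ ¬¬¬p0)
= ¬(¬(¬p1 ∨ p1) ∨ ¬p0)
= (¬p1 ∨ p1) ∧ p0
= p0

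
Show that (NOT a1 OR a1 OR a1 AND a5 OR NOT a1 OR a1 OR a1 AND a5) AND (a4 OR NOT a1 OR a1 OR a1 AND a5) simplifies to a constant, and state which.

(NOT a1 OR a1 OR a1 AND a5 OR NOT a1 OR a1 OR a1 AND a5) AND (a4 OR NOT a1 OR a1 OR a1 AND a5)
= NOT a1 OR a1 OR a1 AND a5 OR (NOT a1 OR a1 OR a1 AND a5) AND a4   — distribution
= NOT a1 OR a1 OR a1 AND a5   — absorption
= NOT a1 OR a1   — absorption
= TRUE   — complement

TRUE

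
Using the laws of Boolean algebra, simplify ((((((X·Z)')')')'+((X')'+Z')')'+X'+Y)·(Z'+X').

Z'+X'

((((((X·Z)')')')'+((X')'+Z')')'+X'+Y)·(Z'+X')
= ((((X·Z)')'+((X')'+Z')')'+X'+Y)·(Z'+X')   (double negation)
= ((X·Z+((X')'+Z')')'+X'+Y)·(Z'+X')   (double negation)
= ((X·Z+X'·Z)'+X'+Y)·(Z'+X')   (De Morgan)
= (Z'+X'+Y)·(Z'+X')   (distribution)
= Z'+X'   (absorption)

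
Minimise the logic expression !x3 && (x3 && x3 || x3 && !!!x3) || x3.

x3

!x3 && (x3 && x3 || x3 && !!!x3) || x3
= !x3 && (x3 && x3 || x3 && !x3) || x3   (double negation)
= !x3 && x3 || x3   (distribution)
= x3   (complement / identity)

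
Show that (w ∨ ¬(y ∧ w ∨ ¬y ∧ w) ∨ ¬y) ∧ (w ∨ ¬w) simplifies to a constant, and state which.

(w ∨ ¬(y ∧ w ∨ ¬y ∧ w) ∨ ¬y) ∧ (w ∨ ¬w)
= (w ∨ ¬w ∨ ¬y) ∧ (w ∨ ¬w)
= w ∨ ¬w
= True

True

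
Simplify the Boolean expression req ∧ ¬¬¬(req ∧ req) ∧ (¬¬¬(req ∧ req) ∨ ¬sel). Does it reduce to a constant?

False

req ∧ ¬¬¬(req ∧ req) ∧ (¬¬¬(req ∧ req) ∨ ¬sel)
= req ∧ ¬¬¬(req ∧ req)   — absorption
= req ∧ ¬¬¬req   — idempotence
= req ∧ ¬req   — double negation
= False   — complement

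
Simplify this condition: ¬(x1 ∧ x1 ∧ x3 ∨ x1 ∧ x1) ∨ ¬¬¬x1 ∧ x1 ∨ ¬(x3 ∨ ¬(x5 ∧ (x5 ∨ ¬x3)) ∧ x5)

¬x1 ∨ ¬x3

¬(x1 ∧ x1 ∧ x3 ∨ x1 ∧ x1) ∨ ¬¬¬x1 ∧ x1 ∨ ¬(x3 ∨ ¬(x5 ∧ (x5 ∨ ¬x3)) ∧ x5)
= ¬(x1 ∧ x1 ∧ x3 ∨ x1 ∧ x1) ∨ ¬x1 ∧ x1 ∨ ¬(x3 ∨ ¬(x5 ∧ (x5 ∨ ¬x3)) ∧ x5)   [double negation]
= ¬(x1 ∧ x1) ∨ ¬x1 ∧ x1 ∨ ¬(x3 ∨ ¬(x5 ∧ (x5 ∨ ¬x3)) ∧ x5)   [absorption]
= ¬(x1 ∧ x1) ∨ ¬x1 ∧ x1 ∨ ¬(x3 ∨ ¬x5 ∧ x5)   [absorption]
= ¬x1 ∨ ¬x1 ∧ x1 ∨ ¬(x3 ∨ ¬x5 ∧ x5)   [idempotence]
= ¬x1 ∨ ¬(x3 ∨ ¬x5 ∧ x5)   [complement / identity]
= ¬x1 ∨ ¬x3   [complement / identity]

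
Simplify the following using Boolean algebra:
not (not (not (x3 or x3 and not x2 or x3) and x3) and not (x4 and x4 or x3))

x4 or x3

not (not (not (x3 or x3 and not x2 or x3) and x3) and not (x4 and x4 or x3))
= not (not (not (x3 or x3) and x3) and not (x4 and x4 or x3))   [absorption]
= not (not (not (x3 or x3) and x3) and not (x4 or x3))   [idempotence]
= not (x3 or x3) and x3 or x4 or x3   [De Morgan]
= not x3 and x3 or x4 or x3   [idempotence]
= x4 or x3   [complement / identity]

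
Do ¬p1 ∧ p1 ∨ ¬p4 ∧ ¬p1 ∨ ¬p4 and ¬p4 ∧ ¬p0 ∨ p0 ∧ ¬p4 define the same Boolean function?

E1: ¬p1 ∧ p1 ∨ ¬p4 ∧ ¬p1 ∨ ¬p4
    = ¬p4 ∧ ¬p1 ∨ ¬p4   — complement / identity
    = ¬p4   — absorption
E2: ¬p4 ∧ ¬p0 ∨ p0 ∧ ¬p4
    = ¬p4   — distribution
Both reduce to ¬p4, so they are equivalent.

Yes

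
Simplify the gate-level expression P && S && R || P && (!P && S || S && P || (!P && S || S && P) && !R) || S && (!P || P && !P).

S

P && S && R || P && (!P && S || S && P || (!P && S || S && P) && !R) || S && (!P || P && !P)
= P && S && R || P && (!P && S || S && P) || S && (!P || P && !P)   (absorption)
= P && S && R || P && S || S && (!P || P && !P)   (distribution)
= P && S || S && (!P || P && !P)   (absorption)
= P && S || S && !P   (complement / identity)
= S   (distribution)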